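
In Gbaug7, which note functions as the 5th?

D

Gbaug7 is built on G♭; its 5th is an augmented 5th above the root.
A fifth above G uses the letter D, and the augmented 5th above G♭ is D.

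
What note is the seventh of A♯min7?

G#

A♯min7 is built on A#; its 7th is a minor 7th above the root.
A seventh above A uses the letter G, and the minor 7th above A# is G#.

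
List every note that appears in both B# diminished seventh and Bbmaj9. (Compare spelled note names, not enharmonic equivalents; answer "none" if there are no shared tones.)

A

B# diminished seventh = B#, D#, F#, A.
Bbmaj9 = Bb, D, F, A, C.
Shared: A.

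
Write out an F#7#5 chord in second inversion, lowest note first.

C## E F# A#

F#7#5 = F#–A#–C##–E; second inversion → fifth (C##) lowest.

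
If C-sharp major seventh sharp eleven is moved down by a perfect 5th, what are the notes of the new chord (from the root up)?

C-sharp down a perfect 5th → F-sharp. New chord: F-sharp major seventh sharp eleven.
root → F-sharp
3rd (major 3rd) → A-sharp
5th (perfect 5th) → C-sharp
7th (major 7th) → E-sharp
11th (augmented 11th) → B-sharp

F-sharp A-sharp C-sharp E-sharp B-sharp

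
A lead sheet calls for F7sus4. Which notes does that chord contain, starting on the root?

F, Bb, C, Eb

F7sus4: dominant seventh suspended fourth on F.
Root: F
Perfect 4th (4th): Bb
Perfect 5th (5th): C
Minor 7th (7th): Eb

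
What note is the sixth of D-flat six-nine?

Bb

Root of D-flat six-nine = Db. The 6th is a major 6th: Db up a major 6th → Bb.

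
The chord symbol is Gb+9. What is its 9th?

Ab

Gb+9 is built on Gb; its 9th is a major 9th above the root.
A second above G uses the letter A, and the major 9th above Gb is Ab.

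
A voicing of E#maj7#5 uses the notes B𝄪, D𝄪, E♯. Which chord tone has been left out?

G𝄪

The full E#maj7#5 chord is E♯, G𝄪, B𝄪, D𝄪.
Comparing with the voicing, the major 3rd (3rd) — G𝄪 — is absent.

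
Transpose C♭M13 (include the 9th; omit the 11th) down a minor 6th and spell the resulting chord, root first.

C♭ down a minor 6th → E♭. New chord: E♭ major thirteenth.
E♭ — root
G — major 3rd
B♭ — perfect 5th
D — major 7th
F — major 9th
C — major 13th

E♭ – G – B♭ – D – F – C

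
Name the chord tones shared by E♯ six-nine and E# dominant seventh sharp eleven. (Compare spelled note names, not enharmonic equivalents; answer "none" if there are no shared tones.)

E-sharp, G-double-sharp, B-sharp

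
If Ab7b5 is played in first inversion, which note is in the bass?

C

Ab7b5 in root position is A♭–C–E𝄫–G♭.
First inversion places the third in the bass, which is C.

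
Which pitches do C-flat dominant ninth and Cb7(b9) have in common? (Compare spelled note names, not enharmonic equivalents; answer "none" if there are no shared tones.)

Cb – Eb – Gb – Bbb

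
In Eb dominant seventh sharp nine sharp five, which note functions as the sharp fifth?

Eb dominant seventh sharp nine sharp five is built on E-flat; its 5th is an augmented 5th above the root.
A fifth above E uses the letter B, and the augmented 5th above E-flat is B.

B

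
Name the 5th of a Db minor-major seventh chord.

A-flat

Db minor-major seventh is built on D-flat; its 5th is a perfect 5th above the root.
A fifth above D uses the letter A, and the perfect 5th above D-flat is A-flat.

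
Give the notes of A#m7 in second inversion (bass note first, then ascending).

E#, G#, A#, C#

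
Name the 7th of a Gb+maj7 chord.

Root of Gb+maj7 = G♭. The 7th is a major 7th: G♭ up a major 7th → F.

F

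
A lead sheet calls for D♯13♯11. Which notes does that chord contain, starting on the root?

D♯13♯11 is a dominant thirteenth sharp eleven built on D#.
Root: D#
Major 3rd (3rd): F##
Perfect 5th (5th): A#
Minor 7th (7th): C#
Major 9th (9th): E#
Augmented 11th (11th): G##
Major 13th (13th): B#

D#, F##, A#, C#, E#, G##, B#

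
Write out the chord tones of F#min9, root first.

F# – A – C# – E – G#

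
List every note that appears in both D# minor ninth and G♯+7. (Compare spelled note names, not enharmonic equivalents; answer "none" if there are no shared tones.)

F#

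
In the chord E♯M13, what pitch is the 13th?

C##

Root of E♯M13 = E#. The 13th is a major 13th: E# up a major 13th → C##.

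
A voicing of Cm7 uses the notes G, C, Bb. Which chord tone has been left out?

Cm7 = C, Eb, G, Bb. The voicing lacks the 3rd (minor 3rd), Eb.

Eb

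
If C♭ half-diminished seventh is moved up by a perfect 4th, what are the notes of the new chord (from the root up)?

F-flat A-double-flat C-double-flat E-double-flat

Transposed root: C-flat → F-flat (perfect 4th up). So we spell F-flat half-diminished seventh:
Root: F-flat
Minor 3rd (3rd): A-double-flat
Diminished 5th (5th): C-double-flat
Minor 7th (7th): E-double-flat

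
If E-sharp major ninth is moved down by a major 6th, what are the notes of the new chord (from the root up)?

G-sharp  B-sharp  D-sharp  F-double-sharp  A-sharp

E-sharp down a major 6th → G-sharp. New chord: G-sharp major ninth.
root → G-sharp
3rd (major 3rd) → B-sharp
5th (perfect 5th) → D-sharp
7th (major 7th) → F-double-sharp
9th (major 9th) → A-sharp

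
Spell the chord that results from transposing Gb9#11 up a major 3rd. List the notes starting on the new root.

Transposed root: Gb → Bb (major 3rd up). So we spell Bb dominant ninth sharp eleven:
Root: Bb
Major 3rd (3rd): D
Perfect 5th (5th): F
Minor 7th (7th): Ab
Major 9th (9th): C
Augmented 11th (11th): E

Bb – D – F – Ab – C – E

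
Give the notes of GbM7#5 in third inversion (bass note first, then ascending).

GbM7#5 = G♭–B♭–D–F; third inversion → seventh (F) lowest.

F, G♭, B♭, D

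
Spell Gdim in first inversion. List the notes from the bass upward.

In root position, Gdim is G–Bb–Db.
First inversion puts the third (Bb) in the bass.

Bb, Db, G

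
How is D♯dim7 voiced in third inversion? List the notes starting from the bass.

C D# F# A

D♯dim7 = D#–F#–A–C; third inversion → seventh (C) lowest.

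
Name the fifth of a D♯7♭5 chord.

A

D♯7♭5 is built on D#; its 5th is a diminished 5th above the root.
A fifth above D uses the letter A, and the diminished 5th above D# is A.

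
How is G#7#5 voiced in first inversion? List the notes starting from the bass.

In root position, G#7#5 is G♯–B♯–D𝄪–F♯.
First inversion puts the third (B♯) in the bass.

B♯  D𝄪  F♯  G♯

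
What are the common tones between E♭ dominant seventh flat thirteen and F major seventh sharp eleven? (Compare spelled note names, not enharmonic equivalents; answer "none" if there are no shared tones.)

none

E♭ dominant seventh flat thirteen = Eb, G, Bb, Db, Cb.
F major seventh sharp eleven = F, A, C, E, B.
Shared: none.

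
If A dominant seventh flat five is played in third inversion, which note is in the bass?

G

A dominant seventh flat five = A–C#–Eb–G. Third inversion → seventh in the bass = G.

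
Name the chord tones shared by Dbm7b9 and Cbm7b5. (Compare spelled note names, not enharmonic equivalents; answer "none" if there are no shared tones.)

C♭ E𝄫

Dbm7b9 = D♭, F♭, A♭, C♭, E𝄫.
Cbm7b5 = C♭, E𝄫, G𝄫, B𝄫.
Shared: C♭, E𝄫.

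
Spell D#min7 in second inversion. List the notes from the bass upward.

A#, C#, D#, F#

In root position, D#min7 is D#–F#–A#–C#.
Second inversion puts the fifth (A#) in the bass.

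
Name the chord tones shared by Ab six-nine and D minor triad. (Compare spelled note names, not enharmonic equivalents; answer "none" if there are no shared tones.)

F

Ab six-nine: A-flat C E-flat F B-flat
D minor triad: D F A
Common to both → F.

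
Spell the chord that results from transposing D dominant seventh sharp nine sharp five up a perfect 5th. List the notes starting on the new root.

A – C-sharp – E-sharp – G – B-sharp

Transposed root: D → A (perfect 5th up). So we spell A dominant seventh sharp nine sharp five:
root → A
3rd (major 3rd) → C-sharp
5th (augmented 5th) → E-sharp
7th (minor 7th) → G
9th (augmented 9th) → B-sharp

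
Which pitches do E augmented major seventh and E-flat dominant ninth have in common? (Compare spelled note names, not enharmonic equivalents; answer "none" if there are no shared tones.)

none

E augmented major seventh: E G-sharp B-sharp D-sharp
E-flat dominant ninth: E-flat G B-flat D-flat F
Common to both → none.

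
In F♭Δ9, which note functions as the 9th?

F♭Δ9 is built on Fb; its 9th is a major 9th above the root.
A second above F uses the letter G, and the major 9th above Fb is Gb.

Gb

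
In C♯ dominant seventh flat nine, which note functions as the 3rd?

Root of C♯ dominant seventh flat nine = C#. The 3rd is a major 3rd: C# up a major 3rd → E#.

E#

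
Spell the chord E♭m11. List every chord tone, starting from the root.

Eb, Gb, Bb, Db, F, Ab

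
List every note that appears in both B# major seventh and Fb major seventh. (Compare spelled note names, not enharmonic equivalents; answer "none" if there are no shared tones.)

none

B# major seventh: B-sharp D-double-sharp F-double-sharp A-double-sharp
Fb major seventh: F-flat A-flat C-flat E-flat
Common to both → none.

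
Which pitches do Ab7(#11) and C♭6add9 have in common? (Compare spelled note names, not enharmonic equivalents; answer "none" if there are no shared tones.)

Ab7(#11) = Ab, C, Eb, Gb, D.
C♭6add9 = Cb, Eb, Gb, Ab, Db.
Shared: Ab, Eb, Gb.

Ab – Eb – Gb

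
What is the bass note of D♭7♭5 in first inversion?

D♭7♭5 = Db–F–Abb–Cb. First inversion → third in the bass = F.

F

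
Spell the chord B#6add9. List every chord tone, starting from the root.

B# – D## – F## – G## – C##

B#6add9: six-nine on B#.
- root: B#
- major 3rd: D##
- perfect 5th: F##
- major 6th: G##
- major 9th: C##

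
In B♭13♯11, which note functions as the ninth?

C

Root of B♭13♯11 = Bb. The 9th is a major 9th: Bb up a major 9th → C.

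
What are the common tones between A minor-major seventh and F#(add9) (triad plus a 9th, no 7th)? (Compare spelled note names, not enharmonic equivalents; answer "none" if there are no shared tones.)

A minor-major seventh: A C E G♯
F#(add9): F♯ A♯ C♯ G♯
Common to both → G♯.

G♯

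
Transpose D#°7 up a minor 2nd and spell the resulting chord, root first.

E G B♭ D♭

Transposed root: D♯ → E (minor 2nd up). So we spell E diminished seventh:
Root: E
Minor 3rd (3rd): G
Diminished 5th (5th): B♭
Diminished 7th (7th): D♭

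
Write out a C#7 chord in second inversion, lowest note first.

In root position, C#7 is C#–E#–G#–B.
Second inversion puts the fifth (G#) in the bass.

G#, B, C#, E#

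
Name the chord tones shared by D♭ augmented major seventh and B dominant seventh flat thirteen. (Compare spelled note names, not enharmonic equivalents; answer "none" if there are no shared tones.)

D♭ augmented major seventh = D-flat, F, A, C.
B dominant seventh flat thirteen = B, D-sharp, F-sharp, A, G.
Shared: A.

A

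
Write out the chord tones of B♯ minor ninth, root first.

B#  D#  F##  A#  C##

B♯ minor ninth: minor ninth on B#.
B# — root
D# — minor 3rd
F## — perfect 5th
A# — minor 7th
C## — major 9th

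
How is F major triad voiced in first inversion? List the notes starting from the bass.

A – C – F

F major triad = F–A–C; first inversion → third (A) lowest.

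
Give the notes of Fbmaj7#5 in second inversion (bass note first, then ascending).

Fbmaj7#5 = Fb–Ab–C–Eb; second inversion → fifth (C) lowest.

C Eb Fb Ab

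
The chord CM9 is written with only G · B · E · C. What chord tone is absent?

D

CM9 = C, E, G, B, D. The voicing lacks the 9th (major 9th), D.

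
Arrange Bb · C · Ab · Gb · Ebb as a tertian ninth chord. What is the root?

Stacking in thirds gives Ab – C – Ebb – Gb – Bb, so Ab is the root — Ab dominant ninth flat five.

Ab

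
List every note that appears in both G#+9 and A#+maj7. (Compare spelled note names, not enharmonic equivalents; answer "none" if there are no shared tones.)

G#+9: G# B# D## F# A#
A#+maj7: A# C## E## G##
Common to both → A#.

A#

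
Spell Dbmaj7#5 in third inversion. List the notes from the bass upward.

In root position, Dbmaj7#5 is Db–F–A–C.
Third inversion puts the seventh (C) in the bass.

C – Db – F – A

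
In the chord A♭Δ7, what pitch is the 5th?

A♭Δ7 is built on Ab; its 5th is a perfect 5th above the root.
A fifth above A uses the letter E, and the perfect 5th above Ab is Eb.

Eb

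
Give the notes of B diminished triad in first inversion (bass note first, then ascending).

D – F – B

B diminished triad = B–D–F; first inversion → third (D) lowest.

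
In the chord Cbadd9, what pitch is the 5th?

Gb

Cbadd9 is built on Cb; its 5th is a perfect 5th above the root.
A fifth above C uses the letter G, and the perfect 5th above Cb is Gb.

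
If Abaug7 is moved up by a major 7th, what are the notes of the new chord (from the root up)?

G, B, D#, F

Transposed root: Ab → G (major 7th up). So we spell G augmented seventh:
root → G
3rd (major 3rd) → B
5th (augmented 5th) → D#
7th (minor 7th) → F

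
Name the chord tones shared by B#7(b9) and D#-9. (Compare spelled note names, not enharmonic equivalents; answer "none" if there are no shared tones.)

A♯  C♯

B#7(b9): B♯ D𝄪 F𝄪 A♯ C♯
D#-9: D♯ F♯ A♯ C♯ E♯
Common to both → A♯, C♯.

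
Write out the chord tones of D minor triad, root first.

D, F, A

D minor triad: minor triad on D.
- root: D
- minor 3rd: F
- perfect 5th: A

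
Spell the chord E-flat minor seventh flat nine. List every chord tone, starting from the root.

Eb  Gb  Bb  Db  Fb

E-flat minor seventh flat nine: minor seventh flat nine on Eb.
root → Eb
3rd (minor 3rd) → Gb
5th (perfect 5th) → Bb
7th (minor 7th) → Db
9th (minor 9th) → Fb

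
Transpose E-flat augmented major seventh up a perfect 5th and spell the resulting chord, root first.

Bb, D, F#, A

Eb up a perfect 5th → Bb. New chord: Bb augmented major seventh.
Bb — root
D — major 3rd
F# — augmented 5th
A — major 7th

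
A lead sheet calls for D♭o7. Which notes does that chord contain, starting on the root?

D♭o7: diminished seventh on Db.
Root: Db
Minor 3rd (3rd): Fb
Diminished 5th (5th): Abb
Diminished 7th (7th): Cbb

Db – Fb – Abb – Cbb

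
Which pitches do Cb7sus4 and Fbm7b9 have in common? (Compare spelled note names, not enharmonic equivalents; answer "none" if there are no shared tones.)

Cb7sus4 = Cb, Fb, Gb, Bbb.
Fbm7b9 = Fb, Abb, Cb, Ebb, Gbb.
Shared: Cb, Fb.

Cb, Fb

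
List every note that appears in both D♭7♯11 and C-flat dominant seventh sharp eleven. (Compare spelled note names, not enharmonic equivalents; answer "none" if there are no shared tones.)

F  Cb

D♭7♯11: Db F Ab Cb G
C-flat dominant seventh sharp eleven: Cb Eb Gb Bbb F
Common to both → F, Cb.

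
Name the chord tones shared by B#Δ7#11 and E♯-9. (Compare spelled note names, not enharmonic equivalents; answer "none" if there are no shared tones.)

B#, F##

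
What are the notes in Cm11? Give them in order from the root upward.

Cm11 is a minor eleventh built on C.
C — root
Eb — minor 3rd
G — perfect 5th
Bb — minor 7th
D — major 9th
F — perfect 11th

C  Eb  G  Bb  D  F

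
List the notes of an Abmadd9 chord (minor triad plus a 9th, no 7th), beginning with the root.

Ab  Cb  Eb  Bb

Abmadd9 is a minor added-ninth built on Ab.
Ab — root
Cb — minor 3rd
Eb — perfect 5th
Bb — major 9th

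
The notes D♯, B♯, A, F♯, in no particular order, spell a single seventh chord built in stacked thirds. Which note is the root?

B♯

Arranged so that each adjacent pair is a third by letter name: B♯ – D♯ – F♯ – A.
The bottom of that stack, B♯, is the root (this is B♯ diminished seventh).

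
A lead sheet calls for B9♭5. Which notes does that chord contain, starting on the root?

Root B, quality dominant ninth flat five:
- root: B
- major 3rd: D#
- diminished 5th: F
- minor 7th: A
- major 9th: C#

B – D# – F – A – C#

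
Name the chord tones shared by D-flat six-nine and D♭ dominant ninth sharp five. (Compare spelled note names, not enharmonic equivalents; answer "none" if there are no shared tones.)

D-flat six-nine = D-flat, F, A-flat, B-flat, E-flat.
D♭ dominant ninth sharp five = D-flat, F, A, C-flat, E-flat.
Shared: D-flat, F, E-flat.

D-flat, F, E-flat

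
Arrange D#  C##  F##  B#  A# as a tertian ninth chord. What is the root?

B#

Arranged so that each adjacent pair is a third by letter name: B# – D# – F## – A# – C##.
The bottom of that stack, B#, is the root (this is B# minor ninth).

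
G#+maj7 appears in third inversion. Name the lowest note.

F##

G#+maj7 = G#–B#–D##–F##. Third inversion → seventh in the bass = F##.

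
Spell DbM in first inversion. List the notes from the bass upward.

DbM = Db–F–Ab; first inversion → third (F) lowest.

F  Ab  Db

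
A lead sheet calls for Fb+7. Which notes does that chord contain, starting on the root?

Fb+7 is an augmented seventh built on F♭.
Root: F♭
Major 3rd (3rd): A♭
Augmented 5th (5th): C
Minor 7th (7th): E𝄫

F♭ – A♭ – C – E𝄫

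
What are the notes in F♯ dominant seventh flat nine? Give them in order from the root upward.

F♯ dominant seventh flat nine: dominant seventh flat nine on F#.
- root: F#
- major 3rd: A#
- perfect 5th: C#
- minor 7th: E
- minor 9th: G

F#, A#, C#, E, G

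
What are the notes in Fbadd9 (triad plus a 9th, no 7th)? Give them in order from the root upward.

Fbadd9: added-ninth on Fb.
Fb — root
Ab — major 3rd
Cb — perfect 5th
Gb — major 9th

Fb – Ab – Cb – Gb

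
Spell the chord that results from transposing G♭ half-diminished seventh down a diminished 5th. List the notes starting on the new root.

A diminished 5th down from Gb is C, so the new chord is C half-diminished seventh.
C — root
Eb — minor 3rd
Gb — diminished 5th
Bb — minor 7th

C, Eb, Gb, Bb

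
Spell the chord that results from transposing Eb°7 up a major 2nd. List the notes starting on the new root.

F – Ab – Cb – Ebb

Eb up a major 2nd → F. New chord: F diminished seventh.
Root: F
Minor 3rd (3rd): Ab
Diminished 5th (5th): Cb
Diminished 7th (7th): Ebb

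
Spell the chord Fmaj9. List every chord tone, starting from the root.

Root F, quality major ninth:
- root: F
- major 3rd: A
- perfect 5th: C
- major 7th: E
- major 9th: G

F, A, C, E, G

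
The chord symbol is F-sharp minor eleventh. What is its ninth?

G-sharp

F-sharp minor eleventh is built on F-sharp; its 9th is a major 9th above the root.
A second above F uses the letter G, and the major 9th above F-sharp is G-sharp.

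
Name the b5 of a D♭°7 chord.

Root of D♭°7 = Db. The 5th is a diminished 5th: Db up a diminished 5th → Abb.

Abb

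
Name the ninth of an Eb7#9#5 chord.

F#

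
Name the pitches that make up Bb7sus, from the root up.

B♭ E♭ F A♭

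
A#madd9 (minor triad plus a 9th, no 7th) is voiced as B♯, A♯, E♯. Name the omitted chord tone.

The full A#madd9 chord is A♯, C♯, E♯, B♯.
Comparing with the voicing, the minor 3rd (3rd) — C♯ — is absent.

C♯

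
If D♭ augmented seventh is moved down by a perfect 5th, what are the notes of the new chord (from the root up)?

A perfect 5th down from D-flat is G-flat, so the new chord is G-flat augmented seventh.
G-flat — root
B-flat — major 3rd
D — augmented 5th
F-flat — minor 7th

G-flat B-flat D F-flat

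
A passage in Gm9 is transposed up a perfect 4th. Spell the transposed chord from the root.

C  Eb  G  Bb  D

G up a perfect 4th → C. New chord: C minor ninth.
root → C
3rd (minor 3rd) → Eb
5th (perfect 5th) → G
7th (minor 7th) → Bb
9th (major 9th) → D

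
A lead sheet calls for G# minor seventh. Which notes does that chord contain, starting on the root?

G-sharp, B, D-sharp, F-sharp

Root G-sharp, quality minor seventh:
root → G-sharp
3rd (minor 3rd) → B
5th (perfect 5th) → D-sharp
7th (minor 7th) → F-sharp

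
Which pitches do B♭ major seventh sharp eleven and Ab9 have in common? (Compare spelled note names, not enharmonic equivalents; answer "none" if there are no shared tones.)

Bb

B♭ major seventh sharp eleven = Bb, D, F, A, E.
Ab9 = Ab, C, Eb, Gb, Bb.
Shared: Bb.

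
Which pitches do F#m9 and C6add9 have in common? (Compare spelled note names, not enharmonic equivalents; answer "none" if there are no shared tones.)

F#m9 = F#, A, C#, E, G#.
C6add9 = C, E, G, A, D.
Shared: A, E.

A, E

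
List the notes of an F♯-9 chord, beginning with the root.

F#  A  C#  E  G#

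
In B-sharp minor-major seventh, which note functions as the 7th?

Root of B-sharp minor-major seventh = B-sharp. The 7th is a major 7th: B-sharp up a major 7th → A-double-sharp.

A-double-sharp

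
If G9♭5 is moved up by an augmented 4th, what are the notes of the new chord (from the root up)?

C#  E#  G  B  D#

Transposed root: G → C# (augmented 4th up). So we spell C# dominant ninth flat five:
root → C#
3rd (major 3rd) → E#
5th (diminished 5th) → G
7th (minor 7th) → B
9th (major 9th) → D#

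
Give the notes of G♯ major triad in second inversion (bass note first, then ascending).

D#  G#  B#

In root position, G♯ major triad is G#–B#–D#.
Second inversion puts the fifth (D#) in the bass.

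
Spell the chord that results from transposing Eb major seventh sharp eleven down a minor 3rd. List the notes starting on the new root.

Eb down a minor 3rd → C. New chord: C major seventh sharp eleven.
- root: C
- major 3rd: E
- perfect 5th: G
- major 7th: B
- augmented 11th: F#

C  E  G  B  F#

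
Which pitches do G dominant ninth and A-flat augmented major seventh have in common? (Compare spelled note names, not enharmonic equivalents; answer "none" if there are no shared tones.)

G

G dominant ninth: G B D F A
A-flat augmented major seventh: Ab C E G
Common to both → G.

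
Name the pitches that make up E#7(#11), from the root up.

E# G## B# D# A##

E#7(#11) is a dominant seventh sharp eleven built on E#.
Root: E#
Major 3rd (3rd): G##
Perfect 5th (5th): B#
Minor 7th (7th): D#
Augmented 11th (11th): A##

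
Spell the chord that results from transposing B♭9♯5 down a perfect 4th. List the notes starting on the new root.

F, A, C#, Eb, G

Transposed root: Bb → F (perfect 4th down). So we spell F dominant ninth sharp five:
root → F
3rd (major 3rd) → A
5th (augmented 5th) → C#
7th (minor 7th) → Eb
9th (major 9th) → G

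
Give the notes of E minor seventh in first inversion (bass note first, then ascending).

G – B – D – E

In root position, E minor seventh is E–G–B–D.
First inversion puts the third (G) in the bass.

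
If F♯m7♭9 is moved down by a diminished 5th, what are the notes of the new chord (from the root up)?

B#, D#, F##, A#, C#

Transposed root: F# → B# (diminished 5th down). So we spell B# minor seventh flat nine:
Root: B#
Minor 3rd (3rd): D#
Perfect 5th (5th): F##
Minor 7th (7th): A#
Minor 9th (9th): C#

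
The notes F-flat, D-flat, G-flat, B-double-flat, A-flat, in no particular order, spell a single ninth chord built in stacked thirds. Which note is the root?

G-flat

Arranged so that each adjacent pair is a third by letter name: G-flat – B-double-flat – D-flat – F-flat – A-flat.
The bottom of that stack, G-flat, is the root (this is G-flat minor ninth).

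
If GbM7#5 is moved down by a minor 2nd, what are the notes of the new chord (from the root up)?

F  A  C♯  E

G♭ down a minor 2nd → F. New chord: F augmented major seventh.
F — root
A — major 3rd
C♯ — augmented 5th
E — major 7th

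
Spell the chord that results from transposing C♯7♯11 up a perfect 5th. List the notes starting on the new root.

G# B# D# F# C##

C# up a perfect 5th → G#. New chord: G# dominant seventh sharp eleven.
G# — root
B# — major 3rd
D# — perfect 5th
F# — minor 7th
C## — augmented 11th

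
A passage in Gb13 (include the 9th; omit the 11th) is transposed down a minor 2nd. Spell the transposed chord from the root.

A minor 2nd down from G♭ is F, so the new chord is F dominant thirteenth.
- root: F
- major 3rd: A
- perfect 5th: C
- minor 7th: E♭
- major 9th: G
- major 13th: D

F, A, C, E♭, G, D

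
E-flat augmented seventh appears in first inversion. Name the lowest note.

G

E-flat augmented seventh = E-flat–G–B–D-flat. First inversion → third in the bass = G.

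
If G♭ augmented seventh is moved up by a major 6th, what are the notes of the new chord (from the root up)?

Transposed root: G-flat → E-flat (major 6th up). So we spell E-flat augmented seventh:
Root: E-flat
Major 3rd (3rd): G
Augmented 5th (5th): B
Minor 7th (7th): D-flat

E-flat – G – B – D-flat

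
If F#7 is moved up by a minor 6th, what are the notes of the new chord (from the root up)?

A minor 6th up from F# is D, so the new chord is D dominant seventh.
root → D
3rd (major 3rd) → F#
5th (perfect 5th) → A
7th (minor 7th) → C

D – F# – A – C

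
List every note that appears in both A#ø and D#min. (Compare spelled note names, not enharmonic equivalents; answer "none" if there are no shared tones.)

A#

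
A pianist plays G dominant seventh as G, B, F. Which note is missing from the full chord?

The full G dominant seventh chord is G, B, D, F.
Comparing with the voicing, the perfect 5th (5th) — D — is absent.

D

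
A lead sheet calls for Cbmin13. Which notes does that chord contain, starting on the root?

Cbmin13 is a minor thirteenth built on Cb.
Root: Cb
Minor 3rd (3rd): Ebb
Perfect 5th (5th): Gb
Minor 7th (7th): Bbb
Major 9th (9th): Db
Perfect 11th (11th): Fb
Major 13th (13th): Ab

Cb  Ebb  Gb  Bbb  Db  Fb  Ab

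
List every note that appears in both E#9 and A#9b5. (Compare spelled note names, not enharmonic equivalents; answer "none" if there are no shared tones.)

B♯

E#9 = E♯, G𝄪, B♯, D♯, F𝄪.
A#9b5 = A♯, C𝄪, E, G♯, B♯.
Shared: B♯.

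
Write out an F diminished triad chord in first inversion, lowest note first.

F diminished triad = F–Ab–Cb; first inversion → third (Ab) lowest.

Ab – Cb – F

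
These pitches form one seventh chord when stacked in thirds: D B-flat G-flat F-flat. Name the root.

Stacking in thirds gives G-flat – B-flat – D – F-flat, so G-flat is the root — G-flat augmented seventh.

G-flat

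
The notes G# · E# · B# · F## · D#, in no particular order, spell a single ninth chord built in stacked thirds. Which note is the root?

E#

Stacking in thirds gives E# – G# – B# – D# – F##, so E# is the root — E# minor ninth.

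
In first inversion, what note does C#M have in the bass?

C#M = C♯–E♯–G♯. First inversion → third in the bass = E♯.

E♯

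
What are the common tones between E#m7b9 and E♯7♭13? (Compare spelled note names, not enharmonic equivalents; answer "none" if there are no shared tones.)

E#m7b9: E# G# B# D# F#
E♯7♭13: E# G## B# D# C#
Common to both → E#, B#, D#.

E#, B#, D#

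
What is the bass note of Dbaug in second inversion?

Dbaug = Db–F–A. Second inversion → fifth in the bass = A.

A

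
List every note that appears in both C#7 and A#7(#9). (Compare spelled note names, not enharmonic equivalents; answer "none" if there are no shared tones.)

C#7: C# E# G# B
A#7(#9): A# C## E# G# B##
Common to both → E#, G#.

E# G#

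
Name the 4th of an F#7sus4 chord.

B

Root of F#7sus4 = F#. The 4th is a perfect 4th: F# up a perfect 4th → B.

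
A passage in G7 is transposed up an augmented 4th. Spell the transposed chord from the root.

C# – E# – G# – B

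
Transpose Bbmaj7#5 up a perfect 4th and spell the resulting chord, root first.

E♭ G B D

B♭ up a perfect 4th → E♭. New chord: E♭ augmented major seventh.
E♭ — root
G — major 3rd
B — augmented 5th
D — major 7th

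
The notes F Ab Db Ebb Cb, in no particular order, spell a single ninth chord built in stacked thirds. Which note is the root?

Stacking in thirds gives Db – F – Ab – Cb – Ebb, so Db is the root — Db dominant seventh flat nine.

Db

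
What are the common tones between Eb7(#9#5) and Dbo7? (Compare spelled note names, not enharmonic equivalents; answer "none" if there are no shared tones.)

Db

Eb7(#9#5) = Eb, G, B, Db, F#.
Dbo7 = Db, Fb, Abb, Cbb.
Shared: Db.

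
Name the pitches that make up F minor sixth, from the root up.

Root F, quality minor sixth:
- root: F
- minor 3rd: A-flat
- perfect 5th: C
- major 6th: D

F A-flat C D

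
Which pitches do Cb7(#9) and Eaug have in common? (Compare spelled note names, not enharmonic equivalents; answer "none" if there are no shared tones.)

Cb7(#9) = Cb, Eb, Gb, Bbb, D.
Eaug = E, G#, B#.
Shared: none.

none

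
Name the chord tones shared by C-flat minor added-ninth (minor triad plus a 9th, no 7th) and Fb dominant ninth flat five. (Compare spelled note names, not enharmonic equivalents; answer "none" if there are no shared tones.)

C-flat minor added-ninth: C-flat E-double-flat G-flat D-flat
Fb dominant ninth flat five: F-flat A-flat C-double-flat E-double-flat G-flat
Common to both → E-double-flat, G-flat.

E-double-flat, G-flat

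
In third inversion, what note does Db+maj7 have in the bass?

C

Db+maj7 in root position is Db–F–A–C.
Third inversion places the seventh in the bass, which is C.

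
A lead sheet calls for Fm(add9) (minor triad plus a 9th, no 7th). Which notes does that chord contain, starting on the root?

Fm(add9): minor added-ninth on F.
root → F
3rd (minor 3rd) → Ab
5th (perfect 5th) → C
9th (major 9th) → G

F, Ab, C, G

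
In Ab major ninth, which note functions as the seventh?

G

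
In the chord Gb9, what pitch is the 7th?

Fb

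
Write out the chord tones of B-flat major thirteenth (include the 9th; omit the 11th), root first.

B-flat, D, F, A, C, G

B-flat major thirteenth: major thirteenth on B-flat.
B-flat — root
D — major 3rd
F — perfect 5th
A — major 7th
C — major 9th
G — major 13th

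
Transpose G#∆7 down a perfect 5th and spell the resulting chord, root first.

C♯, E♯, G♯, B♯

G♯ down a perfect 5th → C♯. New chord: C♯ major seventh.
- root: C♯
- major 3rd: E♯
- perfect 5th: G♯
- major 7th: B♯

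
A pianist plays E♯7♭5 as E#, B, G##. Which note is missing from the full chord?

E♯7♭5 = E#, G##, B, D#. The voicing lacks the 7th (minor 7th), D#.

D#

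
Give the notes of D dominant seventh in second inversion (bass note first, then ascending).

A  C  D  F#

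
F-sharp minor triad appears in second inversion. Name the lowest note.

C#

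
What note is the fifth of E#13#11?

Root of E#13#11 = E♯. The 5th is a perfect 5th: E♯ up a perfect 5th → B♯.

B♯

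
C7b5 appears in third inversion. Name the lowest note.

Bb

C7b5 = C–E–Gb–Bb. Third inversion → seventh in the bass = Bb.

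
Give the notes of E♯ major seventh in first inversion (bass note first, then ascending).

E♯ major seventh = E-sharp–G-double-sharp–B-sharp–D-double-sharp; first inversion → third (G-double-sharp) lowest.

G-double-sharp B-sharp D-double-sharp E-sharp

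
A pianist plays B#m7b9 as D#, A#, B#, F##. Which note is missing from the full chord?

The full B#m7b9 chord is B#, D#, F##, A#, C#.
Comparing with the voicing, the minor 9th (9th) — C# — is absent.

C#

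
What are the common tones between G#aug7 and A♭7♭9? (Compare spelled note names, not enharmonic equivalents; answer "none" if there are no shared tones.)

none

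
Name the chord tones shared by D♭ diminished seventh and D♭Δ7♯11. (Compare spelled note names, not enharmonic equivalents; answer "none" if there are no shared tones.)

D♭ diminished seventh: D♭ F♭ A𝄫 C𝄫
D♭Δ7♯11: D♭ F A♭ C G
Common to both → D♭.

D♭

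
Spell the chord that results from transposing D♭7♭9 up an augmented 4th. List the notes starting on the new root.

An augmented 4th up from Db is G, so the new chord is G dominant seventh flat nine.
Root: G
Major 3rd (3rd): B
Perfect 5th (5th): D
Minor 7th (7th): F
Minor 9th (9th): Ab

G, B, D, F, Ab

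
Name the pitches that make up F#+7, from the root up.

F#  A#  C##  E

F#+7: augmented seventh on F#.
F# — root
A# — major 3rd
C## — augmented 5th
E — minor 7th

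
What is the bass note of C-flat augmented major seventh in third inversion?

C-flat augmented major seventh = C-flat–E-flat–G–B-flat. Third inversion → seventh in the bass = B-flat.

B-flat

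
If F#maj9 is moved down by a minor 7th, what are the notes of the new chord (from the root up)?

G♯, B♯, D♯, F𝄪, A♯

F♯ down a minor 7th → G♯. New chord: G♯ major ninth.
root → G♯
3rd (major 3rd) → B♯
5th (perfect 5th) → D♯
7th (major 7th) → F𝄪
9th (major 9th) → A♯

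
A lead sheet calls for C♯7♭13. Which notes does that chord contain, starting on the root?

C♯  E♯  G♯  B  A

C♯7♭13 is a dominant seventh flat thirteen built on C♯.
C♯ — root
E♯ — major 3rd
G♯ — perfect 5th
B — minor 7th
A — minor 13th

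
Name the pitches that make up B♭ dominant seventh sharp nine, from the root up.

B-flat, D, F, A-flat, C-sharp

B♭ dominant seventh sharp nine: dominant seventh sharp nine on B-flat.
Root: B-flat
Major 3rd (3rd): D
Perfect 5th (5th): F
Minor 7th (7th): A-flat
Augmented 9th (9th): C-sharp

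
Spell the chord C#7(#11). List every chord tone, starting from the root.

C#, E#, G#, B, F##

C#7(#11) is a dominant seventh sharp eleven built on C#.
root → C#
3rd (major 3rd) → E#
5th (perfect 5th) → G#
7th (minor 7th) → B
11th (augmented 11th) → F##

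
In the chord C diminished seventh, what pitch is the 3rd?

Root of C diminished seventh = C. The 3rd is a minor 3rd: C up a minor 3rd → E-flat.

E-flat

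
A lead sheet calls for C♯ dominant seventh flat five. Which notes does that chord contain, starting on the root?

C#  E#  G  B

C♯ dominant seventh flat five is a dominant seventh flat five built on C#.
C# — root
E# — major 3rd
G — diminished 5th
B — minor 7th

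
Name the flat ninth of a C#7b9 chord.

Root of C#7b9 = C♯. The 9th is a minor 9th: C♯ up a minor 9th → D.

D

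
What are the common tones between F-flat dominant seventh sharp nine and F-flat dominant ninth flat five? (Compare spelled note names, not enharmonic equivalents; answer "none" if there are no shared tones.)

F-flat dominant seventh sharp nine = F-flat, A-flat, C-flat, E-double-flat, G.
F-flat dominant ninth flat five = F-flat, A-flat, C-double-flat, E-double-flat, G-flat.
Shared: F-flat, A-flat, E-double-flat.

F-flat – A-flat – E-double-flat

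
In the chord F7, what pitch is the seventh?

Root of F7 = F. The 7th is a minor 7th: F up a minor 7th → Eb.

Eb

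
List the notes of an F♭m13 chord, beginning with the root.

F♭ – A𝄫 – C♭ – E𝄫 – G♭ – B𝄫 – D♭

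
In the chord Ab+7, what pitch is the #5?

Ab+7 is built on Ab; its 5th is an augmented 5th above the root.
A fifth above A uses the letter E, and the augmented 5th above Ab is E.

E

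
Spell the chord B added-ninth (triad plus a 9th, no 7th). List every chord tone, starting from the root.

B added-ninth is an added-ninth built on B.
B — root
D-sharp — major 3rd
F-sharp — perfect 5th
C-sharp — major 9th

B, D-sharp, F-sharp, C-sharp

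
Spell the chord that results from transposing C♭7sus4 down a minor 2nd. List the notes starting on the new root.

Transposed root: Cb → Bb (minor 2nd down). So we spell Bb dominant seventh suspended fourth:
root → Bb
4th (perfect 4th) → Eb
5th (perfect 5th) → F
7th (minor 7th) → Ab

Bb  Eb  F  Ab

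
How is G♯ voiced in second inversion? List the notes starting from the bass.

In root position, G♯ is G#–B#–D#.
Second inversion puts the fifth (D#) in the bass.

D# G# B#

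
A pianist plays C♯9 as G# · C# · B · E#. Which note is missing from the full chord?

D#

The full C♯9 chord is C#, E#, G#, B, D#.
Comparing with the voicing, the major 9th (9th) — D# — is absent.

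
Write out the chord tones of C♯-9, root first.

C# – E – G# – B – D#

C♯-9 is a minor ninth built on C#.
root → C#
3rd (minor 3rd) → E
5th (perfect 5th) → G#
7th (minor 7th) → B
9th (major 9th) → D#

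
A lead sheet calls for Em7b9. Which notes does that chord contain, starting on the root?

E – G – B – D – F

Root E, quality minor seventh flat nine:
E — root
G — minor 3rd
B — perfect 5th
D — minor 7th
F — minor 9th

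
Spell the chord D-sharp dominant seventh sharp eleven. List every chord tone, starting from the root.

D-sharp F-double-sharp A-sharp C-sharp G-double-sharp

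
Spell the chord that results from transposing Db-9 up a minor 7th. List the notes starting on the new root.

Cb Ebb Gb Bbb Db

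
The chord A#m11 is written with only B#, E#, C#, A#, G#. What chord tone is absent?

A#m11 = A#, C#, E#, G#, B#, D#. The voicing lacks the 11th (perfect 11th), D#.

D#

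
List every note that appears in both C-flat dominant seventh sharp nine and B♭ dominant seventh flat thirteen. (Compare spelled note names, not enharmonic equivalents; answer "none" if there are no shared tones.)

C-flat dominant seventh sharp nine: C-flat E-flat G-flat B-double-flat D
B♭ dominant seventh flat thirteen: B-flat D F A-flat G-flat
Common to both → G-flat, D.

G-flat, D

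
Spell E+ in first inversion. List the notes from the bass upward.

G# – B# – E

E+ = E–G#–B#; first inversion → third (G#) lowest.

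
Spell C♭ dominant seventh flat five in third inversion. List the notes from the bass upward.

In root position, C♭ dominant seventh flat five is C-flat–E-flat–G-double-flat–B-double-flat.
Third inversion puts the seventh (B-double-flat) in the bass.

B-double-flat C-flat E-flat G-double-flat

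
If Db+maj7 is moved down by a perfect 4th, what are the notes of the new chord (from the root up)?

Ab, C, E, G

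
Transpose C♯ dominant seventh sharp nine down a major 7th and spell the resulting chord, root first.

A major 7th down from C♯ is D, so the new chord is D dominant seventh sharp nine.
root → D
3rd (major 3rd) → F♯
5th (perfect 5th) → A
7th (minor 7th) → C
9th (augmented 9th) → E♯

D  F♯  A  C  E♯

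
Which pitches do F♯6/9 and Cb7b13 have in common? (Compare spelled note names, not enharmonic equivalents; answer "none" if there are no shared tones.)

F♯6/9: F# A# C# D# G#
Cb7b13: Cb Eb Gb Bbb Abb
Common to both → none.

none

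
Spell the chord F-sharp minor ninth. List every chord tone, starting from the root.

F-sharp minor ninth is a minor ninth built on F#.
root → F#
3rd (minor 3rd) → A
5th (perfect 5th) → C#
7th (minor 7th) → E
9th (major 9th) → G#

F#, A, C#, E, G#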